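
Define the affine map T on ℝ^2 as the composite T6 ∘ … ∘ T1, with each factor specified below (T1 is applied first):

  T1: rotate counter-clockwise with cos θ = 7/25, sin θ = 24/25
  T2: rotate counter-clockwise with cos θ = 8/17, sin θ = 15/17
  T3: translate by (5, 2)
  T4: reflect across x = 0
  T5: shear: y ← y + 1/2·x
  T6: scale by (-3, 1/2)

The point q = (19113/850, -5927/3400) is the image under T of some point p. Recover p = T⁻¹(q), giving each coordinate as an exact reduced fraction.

T1 = [7/25 -24/25 0; 24/25 7/25 0; 0 0 1]
T2·T1 = [-304/425 -297/425 0; 297/425 -304/425 0; 0 0 1]
T3·…·T1 = [-304/425 -297/425 5; 297/425 -304/425 2; 0 0 1]
T4·…·T1 = [304/425 297/425 -5; 297/425 -304/425 2; 0 0 1]
T5·…·T1 = [304/425 297/425 -5; 449/425 -311/850 -1/2; 0 0 1]
T6·…·T1 = [-912/425 -891/425 15; 449/850 -311/1700 -1/4; 0 0 1]
det M = 3/2; M⁻¹ = [-311/2550 594/425 926/425; -449/1275 -608/425 2093/425; 0 0 1]
M⁻¹ · (19113/850, -5927/3400)ᵀ = (-3, -1/2)ᵀ

p = (-3, -1/2)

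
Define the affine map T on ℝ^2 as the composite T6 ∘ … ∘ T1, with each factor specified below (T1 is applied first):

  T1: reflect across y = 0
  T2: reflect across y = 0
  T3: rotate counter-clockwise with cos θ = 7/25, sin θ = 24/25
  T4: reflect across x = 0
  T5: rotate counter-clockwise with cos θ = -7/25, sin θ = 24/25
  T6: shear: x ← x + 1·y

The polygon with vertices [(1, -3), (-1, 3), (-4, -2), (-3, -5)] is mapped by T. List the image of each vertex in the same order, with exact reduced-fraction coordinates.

T1 reflect across y = 0: (1, -3) → (1, 3); (-1, 3) → (-1, -3); (-4, -2) → (-4, 2); (-3, -5) → (-3, 5)
T2 reflect across y = 0: (1, 3) → (1, -3); (-1, -3) → (-1, 3); (-4, 2) → (-4, -2); (-3, 5) → (-3, -5)
T3 rotate counter-clockwise with cos θ = 7/25, sin θ = 24/25: (1, -3) → (79/25, 3/25); (-1, 3) → (-79/25, -3/25); (-4, -2) → (4/5, -22/5); (-3, -5) → (99/25, -107/25)
T4 reflect across x = 0: (79/25, 3/25) → (-79/25, 3/25); (-79/25, -3/25) → (79/25, -3/25); (4/5, -22/5) → (-4/5, -22/5); (99/25, -107/25) → (-99/25, -107/25)
T5 rotate counter-clockwise with cos θ = -7/25, sin θ = 24/25: (-79/25, 3/25) → (481/625, -1917/625); (79/25, -3/25) → (-481/625, 1917/625); (-4/5, -22/5) → (556/125, 58/125); (-99/25, -107/25) → (3261/625, -1627/625)
T6 shear: x ← x + 1·y: (481/625, -1917/625) → (-1436/625, -1917/625); (-481/625, 1917/625) → (1436/625, 1917/625); (556/125, 58/125) → (614/125, 58/125); (3261/625, -1627/625) → (1634/625, -1627/625)

image vertices: (-1436/625, -1917/625), (1436/625, 1917/625), (614/125, 58/125), (1634/625, -1627/625)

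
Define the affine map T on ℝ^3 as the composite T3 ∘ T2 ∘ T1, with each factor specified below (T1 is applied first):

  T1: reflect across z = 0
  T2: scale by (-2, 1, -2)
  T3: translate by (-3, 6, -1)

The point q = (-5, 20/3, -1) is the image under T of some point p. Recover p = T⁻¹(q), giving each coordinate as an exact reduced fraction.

p = (1, 2/3, 0)

T1 = [1 0 0 0; 0 1 0 0; 0 0 -1 0; 0 0 0 1]
T2·T1 = [-2 0 0 0; 0 1 0 0; 0 0 2 0; 0 0 0 1]
T3·…·T1 = [-2 0 0 -3; 0 1 0 6; 0 0 2 -1; 0 0 0 1]
det M = -4; M⁻¹ = [-1/2 0 0 -3/2; 0 1 0 -6; 0 0 1/2 1/2; 0 0 0 1]
M⁻¹ · (-5, 20/3, -1)ᵀ = (1, 2/3, 0)ᵀ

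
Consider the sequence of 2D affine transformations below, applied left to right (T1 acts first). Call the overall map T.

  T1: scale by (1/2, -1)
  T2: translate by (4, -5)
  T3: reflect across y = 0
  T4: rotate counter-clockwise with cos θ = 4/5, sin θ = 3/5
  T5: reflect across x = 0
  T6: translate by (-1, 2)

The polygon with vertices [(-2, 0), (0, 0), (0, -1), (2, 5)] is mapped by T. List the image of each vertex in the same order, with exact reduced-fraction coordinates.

image vertices: (-2/5, 39/5), (-6/5, 42/5), (-9/5, 38/5), (1, 13)

T1 scale by (1/2, -1): (-2, 0) → (-1, 0); (0, 0) → (0, 0); (0, -1) → (0, 1); (2, 5) → (1, -5)
T2 translate by (4, -5): (-1, 0) → (3, -5); (0, 0) → (4, -5); (0, 1) → (4, -4); (1, -5) → (5, -10)
T3 reflect across y = 0: (3, -5) → (3, 5); (4, -5) → (4, 5); (4, -4) → (4, 4); (5, -10) → (5, 10)
T4 rotate counter-clockwise with cos θ = 4/5, sin θ = 3/5: (3, 5) → (-3/5, 29/5); (4, 5) → (1/5, 32/5); (4, 4) → (4/5, 28/5); (5, 10) → (-2, 11)
T5 reflect across x = 0: (-3/5, 29/5) → (3/5, 29/5); (1/5, 32/5) → (-1/5, 32/5); (4/5, 28/5) → (-4/5, 28/5); (-2, 11) → (2, 11)
T6 translate by (-1, 2): (3/5, 29/5) → (-2/5, 39/5); (-1/5, 32/5) → (-6/5, 42/5); (-4/5, 28/5) → (-9/5, 38/5); (2, 11) → (1, 13)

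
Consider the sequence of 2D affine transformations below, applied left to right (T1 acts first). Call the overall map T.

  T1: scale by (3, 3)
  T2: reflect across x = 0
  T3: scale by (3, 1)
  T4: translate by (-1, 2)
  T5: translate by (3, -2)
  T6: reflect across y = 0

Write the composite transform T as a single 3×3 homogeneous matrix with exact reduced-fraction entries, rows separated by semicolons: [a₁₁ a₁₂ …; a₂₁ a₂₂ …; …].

T = [-9 0 2; 0 -3 0; 0 0 1]

T1 = [3 0 0; 0 3 0; 0 0 1]
T2·T1 = [-3 0 0; 0 3 0; 0 0 1]
T3·…·T1 = [-9 0 0; 0 3 0; 0 0 1]
T4·…·T1 = [-9 0 -1; 0 3 2; 0 0 1]
T5·…·T1 = [-9 0 2; 0 3 0; 0 0 1]
T6·…·T1 = [-9 0 2; 0 -3 0; 0 0 1]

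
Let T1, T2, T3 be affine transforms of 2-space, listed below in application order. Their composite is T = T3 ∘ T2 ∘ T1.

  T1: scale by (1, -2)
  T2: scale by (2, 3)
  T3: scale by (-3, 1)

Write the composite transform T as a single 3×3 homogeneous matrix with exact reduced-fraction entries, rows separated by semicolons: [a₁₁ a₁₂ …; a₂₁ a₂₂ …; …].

T = [-6 0 0; 0 -6 0; 0 0 1]

T1 = [1 0 0; 0 -2 0; 0 0 1]
T2·T1 = [2 0 0; 0 -6 0; 0 0 1]
T3·…·T1 = [-6 0 0; 0 -6 0; 0 0 1]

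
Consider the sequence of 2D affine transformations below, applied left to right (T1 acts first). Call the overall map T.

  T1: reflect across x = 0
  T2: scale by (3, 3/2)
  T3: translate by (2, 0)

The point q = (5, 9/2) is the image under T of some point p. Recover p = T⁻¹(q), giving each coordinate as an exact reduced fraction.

T1 = [-1 0 0; 0 1 0; 0 0 1]
T2·T1 = [-3 0 0; 0 3/2 0; 0 0 1]
T3·…·T1 = [-3 0 2; 0 3/2 0; 0 0 1]
det M = -9/2; M⁻¹ = [-1/3 0 2/3; 0 2/3 0; 0 0 1]
M⁻¹ · (5, 9/2)ᵀ = (-1, 3)ᵀ

p = (-1, 3)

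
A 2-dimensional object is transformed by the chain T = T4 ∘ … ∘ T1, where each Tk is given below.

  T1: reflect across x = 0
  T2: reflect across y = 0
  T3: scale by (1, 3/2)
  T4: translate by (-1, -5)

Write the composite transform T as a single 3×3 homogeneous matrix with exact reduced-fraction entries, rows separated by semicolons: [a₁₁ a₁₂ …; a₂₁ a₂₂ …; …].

T = [-1 0 -1; 0 -3/2 -5; 0 0 1]

T1 = [-1 0 0; 0 1 0; 0 0 1]
T2·T1 = [-1 0 0; 0 -1 0; 0 0 1]
T3·…·T1 = [-1 0 0; 0 -3/2 0; 0 0 1]
T4·…·T1 = [-1 0 -1; 0 -3/2 -5; 0 0 1]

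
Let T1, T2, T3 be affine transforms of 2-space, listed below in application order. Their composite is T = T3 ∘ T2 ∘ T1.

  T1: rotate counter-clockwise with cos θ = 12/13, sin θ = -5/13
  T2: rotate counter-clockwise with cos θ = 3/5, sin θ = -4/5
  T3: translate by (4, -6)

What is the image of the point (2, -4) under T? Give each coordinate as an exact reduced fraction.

T1 rotate counter-clockwise with cos θ = 12/13, sin θ = -5/13: (2, -4) → (4/13, -58/13)
T2 rotate counter-clockwise with cos θ = 3/5, sin θ = -4/5: (4/13, -58/13) → (-44/13, -38/13)
T3 translate by (4, -6): (-44/13, -38/13) → (8/13, -116/13)

T(p) = (8/13, -116/13)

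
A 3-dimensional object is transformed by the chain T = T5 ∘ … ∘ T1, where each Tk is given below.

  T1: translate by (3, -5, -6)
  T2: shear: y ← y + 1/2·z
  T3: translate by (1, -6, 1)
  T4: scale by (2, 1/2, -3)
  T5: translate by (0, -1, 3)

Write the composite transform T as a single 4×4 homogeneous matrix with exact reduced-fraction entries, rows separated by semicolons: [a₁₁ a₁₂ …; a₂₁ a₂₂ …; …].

T = [2 0 0 8; 0 1/2 1/4 -8; 0 0 -3 18; 0 0 0 1]

T1 = [1 0 0 3; 0 1 0 -5; 0 0 1 -6; 0 0 0 1]
T2·T1 = [1 0 0 3; 0 1 1/2 -8; 0 0 1 -6; 0 0 0 1]
T3·…·T1 = [1 0 0 4; 0 1 1/2 -14; 0 0 1 -5; 0 0 0 1]
T4·…·T1 = [2 0 0 8; 0 1/2 1/4 -7; 0 0 -3 15; 0 0 0 1]
T5·…·T1 = [2 0 0 8; 0 1/2 1/4 -8; 0 0 -3 18; 0 0 0 1]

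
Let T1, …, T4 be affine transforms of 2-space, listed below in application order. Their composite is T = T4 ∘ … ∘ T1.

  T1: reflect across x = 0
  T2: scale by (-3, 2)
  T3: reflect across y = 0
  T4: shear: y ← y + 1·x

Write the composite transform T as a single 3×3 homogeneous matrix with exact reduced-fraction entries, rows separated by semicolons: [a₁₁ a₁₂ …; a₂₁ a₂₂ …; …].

T = [3 0 0; 3 -2 0; 0 0 1]

T1 = [-1 0 0; 0 1 0; 0 0 1]
T2·T1 = [3 0 0; 0 2 0; 0 0 1]
T3·…·T1 = [3 0 0; 0 -2 0; 0 0 1]
T4·…·T1 = [3 0 0; 3 -2 0; 0 0 1]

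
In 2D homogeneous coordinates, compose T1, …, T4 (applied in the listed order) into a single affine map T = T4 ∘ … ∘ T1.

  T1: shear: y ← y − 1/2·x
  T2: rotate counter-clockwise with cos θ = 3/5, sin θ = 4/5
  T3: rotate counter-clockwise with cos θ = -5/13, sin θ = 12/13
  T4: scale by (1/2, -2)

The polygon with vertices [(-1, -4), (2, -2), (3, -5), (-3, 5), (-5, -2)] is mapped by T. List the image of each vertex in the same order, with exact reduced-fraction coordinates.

T1 shear: y ← y − 1/2·x: (-1, -4) → (-1, -7/2); (2, -2) → (2, -3); (3, -5) → (3, -13/2); (-3, 5) → (-3, 13/2); (-5, -2) → (-5, 1/2)
T2 rotate counter-clockwise with cos θ = 3/5, sin θ = 4/5: (-1, -7/2) → (11/5, -29/10); (2, -3) → (18/5, -1/5); (3, -13/2) → (7, -3/2); (-3, 13/2) → (-7, 3/2); (-5, 1/2) → (-17/5, -37/10)
T3 rotate counter-clockwise with cos θ = -5/13, sin θ = 12/13: (11/5, -29/10) → (119/65, 409/130); (18/5, -1/5) → (-6/5, 17/5); (7, -3/2) → (-17/13, 183/26); (-7, 3/2) → (17/13, -183/26); (-17/5, -37/10) → (307/65, -223/130)
T4 scale by (1/2, -2): (119/65, 409/130) → (119/130, -409/65); (-6/5, 17/5) → (-3/5, -34/5); (-17/13, 183/26) → (-17/26, -183/13); (17/13, -183/26) → (17/26, 183/13); (307/65, -223/130) → (307/130, 223/65)

image vertices: (119/130, -409/65), (-3/5, -34/5), (-17/26, -183/13), (17/26, 183/13), (307/130, 223/65)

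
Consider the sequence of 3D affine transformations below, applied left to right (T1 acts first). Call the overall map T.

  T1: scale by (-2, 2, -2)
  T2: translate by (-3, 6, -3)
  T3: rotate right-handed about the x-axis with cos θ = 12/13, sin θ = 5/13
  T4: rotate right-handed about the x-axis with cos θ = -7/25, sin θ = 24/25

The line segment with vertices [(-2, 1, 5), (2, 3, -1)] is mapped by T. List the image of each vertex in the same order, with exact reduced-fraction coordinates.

image vertices: (1, 1657/325, 4676/325), (-7, -439/65, 648/65)

T1 scale by (-2, 2, -2): (-2, 1, 5) → (4, 2, -10); (2, 3, -1) → (-4, 6, 2)
T2 translate by (-3, 6, -3): (4, 2, -10) → (1, 8, -13); (-4, 6, 2) → (-7, 12, -1)
T3 rotate right-handed about the x-axis with cos θ = 12/13, sin θ = 5/13: (1, 8, -13) → (1, 161/13, -116/13); (-7, 12, -1) → (-7, 149/13, 48/13)
T4 rotate right-handed about the x-axis with cos θ = -7/25, sin θ = 24/25: (1, 161/13, -116/13) → (1, 1657/325, 4676/325); (-7, 149/13, 48/13) → (-7, -439/65, 648/65)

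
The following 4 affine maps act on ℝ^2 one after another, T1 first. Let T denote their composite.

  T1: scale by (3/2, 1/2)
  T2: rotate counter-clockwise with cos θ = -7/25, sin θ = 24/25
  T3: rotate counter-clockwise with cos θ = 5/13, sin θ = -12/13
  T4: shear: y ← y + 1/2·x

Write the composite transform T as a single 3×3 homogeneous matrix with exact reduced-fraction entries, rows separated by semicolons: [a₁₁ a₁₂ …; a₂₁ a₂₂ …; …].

T = [759/650 -102/325 0; 1983/1300 151/650 0; 0 0 1]

T1 = [3/2 0 0; 0 1/2 0; 0 0 1]
T2·T1 = [-21/50 -12/25 0; 36/25 -7/50 0; 0 0 1]
T3·…·T1 = [759/650 -102/325 0; 306/325 253/650 0; 0 0 1]
T4·…·T1 = [759/650 -102/325 0; 1983/1300 151/650 0; 0 0 1]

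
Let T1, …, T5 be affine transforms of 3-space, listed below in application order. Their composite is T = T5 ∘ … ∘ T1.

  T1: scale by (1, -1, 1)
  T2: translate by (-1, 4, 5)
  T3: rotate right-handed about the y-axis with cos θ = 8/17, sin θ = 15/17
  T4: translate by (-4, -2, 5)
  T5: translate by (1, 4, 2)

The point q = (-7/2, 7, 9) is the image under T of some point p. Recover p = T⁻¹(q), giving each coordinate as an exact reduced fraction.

T1 = [1 0 0 0; 0 -1 0 0; 0 0 1 0; 0 0 0 1]
T2·T1 = [1 0 0 -1; 0 -1 0 4; 0 0 1 5; 0 0 0 1]
T3·…·T1 = [8/17 0 15/17 67/17; 0 -1 0 4; -15/17 0 8/17 55/17; 0 0 0 1]
T4·…·T1 = [8/17 0 15/17 -1/17; 0 -1 0 2; -15/17 0 8/17 140/17; 0 0 0 1]
T5·…·T1 = [8/17 0 15/17 16/17; 0 -1 0 6; -15/17 0 8/17 174/17; 0 0 0 1]
det M = -1; M⁻¹ = [8/17 0 -15/17 146/17; 0 -1 0 6; 15/17 0 8/17 -96/17; 0 0 0 1]
M⁻¹ · (-7/2, 7, 9)ᵀ = (-1, -1, -9/2)ᵀ

p = (-1, -1, -9/2)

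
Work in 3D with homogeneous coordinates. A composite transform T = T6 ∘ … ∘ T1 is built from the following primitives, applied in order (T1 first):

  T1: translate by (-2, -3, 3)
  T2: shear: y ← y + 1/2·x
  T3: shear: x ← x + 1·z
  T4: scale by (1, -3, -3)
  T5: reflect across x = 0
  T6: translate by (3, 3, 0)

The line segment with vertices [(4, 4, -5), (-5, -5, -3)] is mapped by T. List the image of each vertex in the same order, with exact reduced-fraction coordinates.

image vertices: (3, -3, 6), (10, 75/2, 0)

T1 translate by (-2, -3, 3): (4, 4, -5) → (2, 1, -2); (-5, -5, -3) → (-7, -8, 0)
T2 shear: y ← y + 1/2·x: (2, 1, -2) → (2, 2, -2); (-7, -8, 0) → (-7, -23/2, 0)
T3 shear: x ← x + 1·z: (2, 2, -2) → (0, 2, -2); (-7, -23/2, 0) → (-7, -23/2, 0)
T4 scale by (1, -3, -3): (0, 2, -2) → (0, -6, 6); (-7, -23/2, 0) → (-7, 69/2, 0)
T5 reflect across x = 0: (0, -6, 6) → (0, -6, 6); (-7, 69/2, 0) → (7, 69/2, 0)
T6 translate by (3, 3, 0): (0, -6, 6) → (3, -3, 6); (7, 69/2, 0) → (10, 75/2, 0)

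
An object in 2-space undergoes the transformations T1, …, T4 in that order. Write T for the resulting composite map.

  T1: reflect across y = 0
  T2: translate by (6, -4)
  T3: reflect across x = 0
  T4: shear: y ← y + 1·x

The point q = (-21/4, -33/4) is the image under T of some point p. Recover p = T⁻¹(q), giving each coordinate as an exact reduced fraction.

T1 = [1 0 0; 0 -1 0; 0 0 1]
T2·T1 = [1 0 6; 0 -1 -4; 0 0 1]
T3·…·T1 = [-1 0 -6; 0 -1 -4; 0 0 1]
T4·…·T1 = [-1 0 -6; -1 -1 -10; 0 0 1]
det M = 1; M⁻¹ = [-1 0 -6; 1 -1 -4; 0 0 1]
M⁻¹ · (-21/4, -33/4)ᵀ = (-3/4, -1)ᵀ

p = (-3/4, -1)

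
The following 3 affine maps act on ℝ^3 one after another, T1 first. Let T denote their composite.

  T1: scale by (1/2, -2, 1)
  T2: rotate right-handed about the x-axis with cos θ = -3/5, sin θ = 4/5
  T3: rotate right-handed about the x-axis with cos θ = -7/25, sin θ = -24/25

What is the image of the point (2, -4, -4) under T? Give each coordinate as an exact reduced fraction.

T(p) = (1, 1112/125, -116/125)

T1 scale by (1/2, -2, 1): (2, -4, -4) → (1, 8, -4)
T2 rotate right-handed about the x-axis with cos θ = -3/5, sin θ = 4/5: (1, 8, -4) → (1, -8/5, 44/5)
T3 rotate right-handed about the x-axis with cos θ = -7/25, sin θ = -24/25: (1, -8/5, 44/5) → (1, 1112/125, -116/125)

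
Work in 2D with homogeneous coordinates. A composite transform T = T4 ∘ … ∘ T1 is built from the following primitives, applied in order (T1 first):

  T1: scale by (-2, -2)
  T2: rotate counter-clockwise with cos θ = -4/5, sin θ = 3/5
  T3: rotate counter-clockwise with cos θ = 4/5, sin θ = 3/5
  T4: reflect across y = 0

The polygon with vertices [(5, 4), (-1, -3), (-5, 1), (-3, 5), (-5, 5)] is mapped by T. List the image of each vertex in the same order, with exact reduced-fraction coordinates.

image vertices: (10, -8), (-2, 6), (-10, -2), (-6, -10), (-10, -10)

T1 scale by (-2, -2): (5, 4) → (-10, -8); (-1, -3) → (2, 6); (-5, 1) → (10, -2); (-3, 5) → (6, -10); (-5, 5) → (10, -10)
T2 rotate counter-clockwise with cos θ = -4/5, sin θ = 3/5: (-10, -8) → (64/5, 2/5); (2, 6) → (-26/5, -18/5); (10, -2) → (-34/5, 38/5); (6, -10) → (6/5, 58/5); (10, -10) → (-2, 14)
T3 rotate counter-clockwise with cos θ = 4/5, sin θ = 3/5: (64/5, 2/5) → (10, 8); (-26/5, -18/5) → (-2, -6); (-34/5, 38/5) → (-10, 2); (6/5, 58/5) → (-6, 10); (-2, 14) → (-10, 10)
T4 reflect across y = 0: (10, 8) → (10, -8); (-2, -6) → (-2, 6); (-10, 2) → (-10, -2); (-6, 10) → (-6, -10); (-10, 10) → (-10, -10)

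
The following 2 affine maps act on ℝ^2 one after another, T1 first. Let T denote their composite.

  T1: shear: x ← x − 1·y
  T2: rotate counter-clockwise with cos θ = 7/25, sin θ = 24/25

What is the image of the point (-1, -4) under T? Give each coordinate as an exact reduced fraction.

T(p) = (117/25, 44/25)

T1 shear: x ← x − 1·y: (-1, -4) → (3, -4)
T2 rotate counter-clockwise with cos θ = 7/25, sin θ = 24/25: (3, -4) → (117/25, 44/25)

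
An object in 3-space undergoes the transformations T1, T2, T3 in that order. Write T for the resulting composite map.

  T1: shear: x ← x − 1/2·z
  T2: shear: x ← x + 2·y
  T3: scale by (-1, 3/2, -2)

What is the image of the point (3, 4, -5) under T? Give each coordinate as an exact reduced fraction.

T1 shear: x ← x − 1/2·z: (3, 4, -5) → (11/2, 4, -5)
T2 shear: x ← x + 2·y: (11/2, 4, -5) → (27/2, 4, -5)
T3 scale by (-1, 3/2, -2): (27/2, 4, -5) → (-27/2, 6, 10)

T(p) = (-27/2, 6, 10)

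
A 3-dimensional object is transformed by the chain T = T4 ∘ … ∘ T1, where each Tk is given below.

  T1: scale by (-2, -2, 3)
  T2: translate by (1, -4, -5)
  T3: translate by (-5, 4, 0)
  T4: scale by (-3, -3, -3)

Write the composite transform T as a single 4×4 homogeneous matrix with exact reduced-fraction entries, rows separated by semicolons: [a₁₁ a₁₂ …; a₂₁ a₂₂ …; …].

T = [6 0 0 12; 0 6 0 0; 0 0 -9 15; 0 0 0 1]

T1 = [-2 0 0 0; 0 -2 0 0; 0 0 3 0; 0 0 0 1]
T2·T1 = [-2 0 0 1; 0 -2 0 -4; 0 0 3 -5; 0 0 0 1]
T3·…·T1 = [-2 0 0 -4; 0 -2 0 0; 0 0 3 -5; 0 0 0 1]
T4·…·T1 = [6 0 0 12; 0 6 0 0; 0 0 -9 15; 0 0 0 1]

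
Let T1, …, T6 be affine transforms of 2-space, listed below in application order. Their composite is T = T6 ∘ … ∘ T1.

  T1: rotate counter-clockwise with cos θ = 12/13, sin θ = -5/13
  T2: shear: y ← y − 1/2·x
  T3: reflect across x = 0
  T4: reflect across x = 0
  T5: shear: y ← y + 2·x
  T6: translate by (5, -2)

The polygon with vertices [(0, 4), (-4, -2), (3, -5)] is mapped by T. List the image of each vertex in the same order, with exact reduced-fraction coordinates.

image vertices: (85/13, 4), (7/13, -9), (76/13, -13/2)

T1 rotate counter-clockwise with cos θ = 12/13, sin θ = -5/13: (0, 4) → (20/13, 48/13); (-4, -2) → (-58/13, -4/13); (3, -5) → (11/13, -75/13)
T2 shear: y ← y − 1/2·x: (20/13, 48/13) → (20/13, 38/13); (-58/13, -4/13) → (-58/13, 25/13); (11/13, -75/13) → (11/13, -161/26)
T3 reflect across x = 0: (20/13, 38/13) → (-20/13, 38/13); (-58/13, 25/13) → (58/13, 25/13); (11/13, -161/26) → (-11/13, -161/26)
T4 reflect across x = 0: (-20/13, 38/13) → (20/13, 38/13); (58/13, 25/13) → (-58/13, 25/13); (-11/13, -161/26) → (11/13, -161/26)
T5 shear: y ← y + 2·x: (20/13, 38/13) → (20/13, 6); (-58/13, 25/13) → (-58/13, -7); (11/13, -161/26) → (11/13, -9/2)
T6 translate by (5, -2): (20/13, 6) → (85/13, 4); (-58/13, -7) → (7/13, -9); (11/13, -9/2) → (76/13, -13/2)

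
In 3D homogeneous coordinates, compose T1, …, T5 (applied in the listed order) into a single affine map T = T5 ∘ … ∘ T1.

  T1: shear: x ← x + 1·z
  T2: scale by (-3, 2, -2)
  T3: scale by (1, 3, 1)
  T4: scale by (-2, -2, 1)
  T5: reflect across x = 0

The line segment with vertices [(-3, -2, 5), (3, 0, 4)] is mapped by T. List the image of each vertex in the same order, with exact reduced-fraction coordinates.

image vertices: (-12, 24, -10), (-42, 0, -8)

T1 shear: x ← x + 1·z: (-3, -2, 5) → (2, -2, 5); (3, 0, 4) → (7, 0, 4)
T2 scale by (-3, 2, -2): (2, -2, 5) → (-6, -4, -10); (7, 0, 4) → (-21, 0, -8)
T3 scale by (1, 3, 1): (-6, -4, -10) → (-6, -12, -10); (-21, 0, -8) → (-21, 0, -8)
T4 scale by (-2, -2, 1): (-6, -12, -10) → (12, 24, -10); (-21, 0, -8) → (42, 0, -8)
T5 reflect across x = 0: (12, 24, -10) → (-12, 24, -10); (42, 0, -8) → (-42, 0, -8)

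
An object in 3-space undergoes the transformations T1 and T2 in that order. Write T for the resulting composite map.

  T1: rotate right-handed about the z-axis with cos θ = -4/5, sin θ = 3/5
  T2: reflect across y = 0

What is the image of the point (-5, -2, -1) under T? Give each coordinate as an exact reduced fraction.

T1 rotate right-handed about the z-axis with cos θ = -4/5, sin θ = 3/5: (-5, -2, -1) → (26/5, -7/5, -1)
T2 reflect across y = 0: (26/5, -7/5, -1) → (26/5, 7/5, -1)

T(p) = (26/5, 7/5, -1)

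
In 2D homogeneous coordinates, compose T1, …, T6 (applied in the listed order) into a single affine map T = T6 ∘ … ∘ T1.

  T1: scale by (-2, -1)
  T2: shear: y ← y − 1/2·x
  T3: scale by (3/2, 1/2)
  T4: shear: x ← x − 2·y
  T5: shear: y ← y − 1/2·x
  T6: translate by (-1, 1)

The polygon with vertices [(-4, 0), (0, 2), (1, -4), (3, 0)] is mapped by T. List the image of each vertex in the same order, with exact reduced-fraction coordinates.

T1 scale by (-2, -1): (-4, 0) → (8, 0); (0, 2) → (0, -2); (1, -4) → (-2, 4); (3, 0) → (-6, 0)
T2 shear: y ← y − 1/2·x: (8, 0) → (8, -4); (0, -2) → (0, -2); (-2, 4) → (-2, 5); (-6, 0) → (-6, 3)
T3 scale by (3/2, 1/2): (8, -4) → (12, -2); (0, -2) → (0, -1); (-2, 5) → (-3, 5/2); (-6, 3) → (-9, 3/2)
T4 shear: x ← x − 2·y: (12, -2) → (16, -2); (0, -1) → (2, -1); (-3, 5/2) → (-8, 5/2); (-9, 3/2) → (-12, 3/2)
T5 shear: y ← y − 1/2·x: (16, -2) → (16, -10); (2, -1) → (2, -2); (-8, 5/2) → (-8, 13/2); (-12, 3/2) → (-12, 15/2)
T6 translate by (-1, 1): (16, -10) → (15, -9); (2, -2) → (1, -1); (-8, 13/2) → (-9, 15/2); (-12, 15/2) → (-13, 17/2)

image vertices: (15, -9), (1, -1), (-9, 15/2), (-13, 17/2)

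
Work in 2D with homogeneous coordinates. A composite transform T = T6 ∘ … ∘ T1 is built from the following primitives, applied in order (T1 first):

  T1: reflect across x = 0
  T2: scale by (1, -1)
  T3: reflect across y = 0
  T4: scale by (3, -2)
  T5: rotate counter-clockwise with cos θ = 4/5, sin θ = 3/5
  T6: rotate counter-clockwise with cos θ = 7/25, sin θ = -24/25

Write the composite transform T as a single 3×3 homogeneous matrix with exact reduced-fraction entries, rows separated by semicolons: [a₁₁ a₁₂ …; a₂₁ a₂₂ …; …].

T1 = [-1 0 0; 0 1 0; 0 0 1]
T2·T1 = [-1 0 0; 0 -1 0; 0 0 1]
T3·…·T1 = [-1 0 0; 0 1 0; 0 0 1]
T4·…·T1 = [-3 0 0; 0 -2 0; 0 0 1]
T5·…·T1 = [-12/5 6/5 0; -9/5 -8/5 0; 0 0 1]
T6·…·T1 = [-12/5 -6/5 0; 9/5 -8/5 0; 0 0 1]

T = [-12/5 -6/5 0; 9/5 -8/5 0; 0 0 1]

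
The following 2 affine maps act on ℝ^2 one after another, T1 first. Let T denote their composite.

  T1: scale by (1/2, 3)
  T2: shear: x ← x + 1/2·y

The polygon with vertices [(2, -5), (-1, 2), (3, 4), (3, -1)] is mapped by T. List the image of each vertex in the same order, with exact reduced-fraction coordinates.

T1 scale by (1/2, 3): (2, -5) → (1, -15); (-1, 2) → (-1/2, 6); (3, 4) → (3/2, 12); (3, -1) → (3/2, -3)
T2 shear: x ← x + 1/2·y: (1, -15) → (-13/2, -15); (-1/2, 6) → (5/2, 6); (3/2, 12) → (15/2, 12); (3/2, -3) → (0, -3)

image vertices: (-13/2, -15), (5/2, 6), (15/2, 12), (0, -3)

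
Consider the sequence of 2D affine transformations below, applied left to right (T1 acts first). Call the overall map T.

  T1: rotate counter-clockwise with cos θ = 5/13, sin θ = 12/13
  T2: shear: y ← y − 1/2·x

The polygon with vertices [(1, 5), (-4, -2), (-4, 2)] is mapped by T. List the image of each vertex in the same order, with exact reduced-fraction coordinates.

image vertices: (-55/13, 129/26), (4/13, -60/13), (-44/13, -16/13)

T1 rotate counter-clockwise with cos θ = 5/13, sin θ = 12/13: (1, 5) → (-55/13, 37/13); (-4, -2) → (4/13, -58/13); (-4, 2) → (-44/13, -38/13)
T2 shear: y ← y − 1/2·x: (-55/13, 37/13) → (-55/13, 129/26); (4/13, -58/13) → (4/13, -60/13); (-44/13, -38/13) → (-44/13, -16/13)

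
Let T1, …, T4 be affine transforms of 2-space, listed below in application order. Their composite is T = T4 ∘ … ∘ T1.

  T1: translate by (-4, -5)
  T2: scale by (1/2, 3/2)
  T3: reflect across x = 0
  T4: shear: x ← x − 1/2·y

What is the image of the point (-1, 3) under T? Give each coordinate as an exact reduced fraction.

T(p) = (4, -3)

T1 translate by (-4, -5): (-1, 3) → (-5, -2)
T2 scale by (1/2, 3/2): (-5, -2) → (-5/2, -3)
T3 reflect across x = 0: (-5/2, -3) → (5/2, -3)
T4 shear: x ← x − 1/2·y: (5/2, -3) → (4, -3)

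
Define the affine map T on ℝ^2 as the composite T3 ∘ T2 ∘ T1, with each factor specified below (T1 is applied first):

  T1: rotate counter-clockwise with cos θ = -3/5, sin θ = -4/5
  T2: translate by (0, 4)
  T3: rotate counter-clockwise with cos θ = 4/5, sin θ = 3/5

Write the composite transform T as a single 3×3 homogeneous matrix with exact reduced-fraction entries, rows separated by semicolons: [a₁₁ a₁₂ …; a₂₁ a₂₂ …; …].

T1 = [-3/5 4/5 0; -4/5 -3/5 0; 0 0 1]
T2·T1 = [-3/5 4/5 0; -4/5 -3/5 4; 0 0 1]
T3·…·T1 = [0 1 -12/5; -1 0 16/5; 0 0 1]

T = [0 1 -12/5; -1 0 16/5; 0 0 1]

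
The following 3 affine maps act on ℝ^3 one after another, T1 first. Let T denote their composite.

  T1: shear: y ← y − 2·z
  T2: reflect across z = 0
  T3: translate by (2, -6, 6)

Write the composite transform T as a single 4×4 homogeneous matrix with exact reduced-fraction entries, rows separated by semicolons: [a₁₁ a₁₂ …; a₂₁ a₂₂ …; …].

T = [1 0 0 2; 0 1 -2 -6; 0 0 -1 6; 0 0 0 1]

T1 = [1 0 0 0; 0 1 -2 0; 0 0 1 0; 0 0 0 1]
T2·T1 = [1 0 0 0; 0 1 -2 0; 0 0 -1 0; 0 0 0 1]
T3·…·T1 = [1 0 0 2; 0 1 -2 -6; 0 0 -1 6; 0 0 0 1]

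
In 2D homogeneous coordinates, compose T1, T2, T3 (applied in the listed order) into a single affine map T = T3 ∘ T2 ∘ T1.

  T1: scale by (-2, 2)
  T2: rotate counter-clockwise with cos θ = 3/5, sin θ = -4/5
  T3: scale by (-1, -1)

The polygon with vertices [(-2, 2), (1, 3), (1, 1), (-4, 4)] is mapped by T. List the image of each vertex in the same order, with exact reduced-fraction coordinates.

T1 scale by (-2, 2): (-2, 2) → (4, 4); (1, 3) → (-2, 6); (1, 1) → (-2, 2); (-4, 4) → (8, 8)
T2 rotate counter-clockwise with cos θ = 3/5, sin θ = -4/5: (4, 4) → (28/5, -4/5); (-2, 6) → (18/5, 26/5); (-2, 2) → (2/5, 14/5); (8, 8) → (56/5, -8/5)
T3 scale by (-1, -1): (28/5, -4/5) → (-28/5, 4/5); (18/5, 26/5) → (-18/5, -26/5); (2/5, 14/5) → (-2/5, -14/5); (56/5, -8/5) → (-56/5, 8/5)

image vertices: (-28/5, 4/5), (-18/5, -26/5), (-2/5, -14/5), (-56/5, 8/5)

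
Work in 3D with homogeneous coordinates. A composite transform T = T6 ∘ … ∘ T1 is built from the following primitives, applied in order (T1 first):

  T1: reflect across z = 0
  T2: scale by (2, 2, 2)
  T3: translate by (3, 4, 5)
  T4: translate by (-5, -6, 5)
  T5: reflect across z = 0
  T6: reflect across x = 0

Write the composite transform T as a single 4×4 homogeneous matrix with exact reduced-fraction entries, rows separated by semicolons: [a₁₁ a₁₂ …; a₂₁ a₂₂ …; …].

T = [-2 0 0 2; 0 2 0 -2; 0 0 2 -10; 0 0 0 1]

T1 = [1 0 0 0; 0 1 0 0; 0 0 -1 0; 0 0 0 1]
T2·T1 = [2 0 0 0; 0 2 0 0; 0 0 -2 0; 0 0 0 1]
T3·…·T1 = [2 0 0 3; 0 2 0 4; 0 0 -2 5; 0 0 0 1]
T4·…·T1 = [2 0 0 -2; 0 2 0 -2; 0 0 -2 10; 0 0 0 1]
T5·…·T1 = [2 0 0 -2; 0 2 0 -2; 0 0 2 -10; 0 0 0 1]
T6·…·T1 = [-2 0 0 2; 0 2 0 -2; 0 0 2 -10; 0 0 0 1]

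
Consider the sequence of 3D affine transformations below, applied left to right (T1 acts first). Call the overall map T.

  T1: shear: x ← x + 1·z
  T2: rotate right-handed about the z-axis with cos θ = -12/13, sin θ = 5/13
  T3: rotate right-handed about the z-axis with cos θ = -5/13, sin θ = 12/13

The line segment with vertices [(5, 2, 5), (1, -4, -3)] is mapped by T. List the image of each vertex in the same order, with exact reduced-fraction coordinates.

image vertices: (2, -10, 5), (-4, 2, -3)

T1 shear: x ← x + 1·z: (5, 2, 5) → (10, 2, 5); (1, -4, -3) → (-2, -4, -3)
T2 rotate right-handed about the z-axis with cos θ = -12/13, sin θ = 5/13: (10, 2, 5) → (-10, 2, 5); (-2, -4, -3) → (44/13, 38/13, -3)
T3 rotate right-handed about the z-axis with cos θ = -5/13, sin θ = 12/13: (-10, 2, 5) → (2, -10, 5); (44/13, 38/13, -3) → (-4, 2, -3)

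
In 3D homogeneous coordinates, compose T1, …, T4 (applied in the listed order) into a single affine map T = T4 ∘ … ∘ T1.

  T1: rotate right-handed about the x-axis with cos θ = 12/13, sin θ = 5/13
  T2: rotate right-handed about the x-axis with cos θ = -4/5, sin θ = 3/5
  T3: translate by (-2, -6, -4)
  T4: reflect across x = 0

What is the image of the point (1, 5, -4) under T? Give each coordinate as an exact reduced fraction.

T(p) = (1, -641/65, 72/65)

T1 rotate right-handed about the x-axis with cos θ = 12/13, sin θ = 5/13: (1, 5, -4) → (1, 80/13, -23/13)
T2 rotate right-handed about the x-axis with cos θ = -4/5, sin θ = 3/5: (1, 80/13, -23/13) → (1, -251/65, 332/65)
T3 translate by (-2, -6, -4): (1, -251/65, 332/65) → (-1, -641/65, 72/65)
T4 reflect across x = 0: (-1, -641/65, 72/65) → (1, -641/65, 72/65)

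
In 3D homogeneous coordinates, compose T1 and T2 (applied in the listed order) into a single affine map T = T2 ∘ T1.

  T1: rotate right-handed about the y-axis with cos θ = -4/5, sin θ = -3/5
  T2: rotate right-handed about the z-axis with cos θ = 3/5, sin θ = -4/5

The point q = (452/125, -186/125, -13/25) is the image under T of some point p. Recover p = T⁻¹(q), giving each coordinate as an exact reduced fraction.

p = (-3, 2, -8/5)

T1 = [-4/5 0 -3/5 0; 0 1 0 0; 3/5 0 -4/5 0; 0 0 0 1]
T2·T1 = [-12/25 4/5 -9/25 0; 16/25 3/5 12/25 0; 3/5 0 -4/5 0; 0 0 0 1]
det M = 1; M⁻¹ = [-12/25 16/25 3/5 0; 4/5 3/5 0 0; -9/25 12/25 -4/5 0; 0 0 0 1]
M⁻¹ · (452/125, -186/125, -13/25)ᵀ = (-3, 2, -8/5)ᵀ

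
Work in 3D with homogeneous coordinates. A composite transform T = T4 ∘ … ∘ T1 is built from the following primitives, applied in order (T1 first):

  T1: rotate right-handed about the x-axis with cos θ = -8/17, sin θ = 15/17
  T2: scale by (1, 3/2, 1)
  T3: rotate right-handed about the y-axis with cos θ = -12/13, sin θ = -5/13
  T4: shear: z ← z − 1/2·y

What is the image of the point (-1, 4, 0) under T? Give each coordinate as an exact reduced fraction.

T1 rotate right-handed about the x-axis with cos θ = -8/17, sin θ = 15/17: (-1, 4, 0) → (-1, -32/17, 60/17)
T2 scale by (1, 3/2, 1): (-1, -32/17, 60/17) → (-1, -48/17, 60/17)
T3 rotate right-handed about the y-axis with cos θ = -12/13, sin θ = -5/13: (-1, -48/17, 60/17) → (-96/221, -48/17, -805/221)
T4 shear: z ← z − 1/2·y: (-96/221, -48/17, -805/221) → (-96/221, -48/17, -29/13)

T(p) = (-96/221, -48/17, -29/13)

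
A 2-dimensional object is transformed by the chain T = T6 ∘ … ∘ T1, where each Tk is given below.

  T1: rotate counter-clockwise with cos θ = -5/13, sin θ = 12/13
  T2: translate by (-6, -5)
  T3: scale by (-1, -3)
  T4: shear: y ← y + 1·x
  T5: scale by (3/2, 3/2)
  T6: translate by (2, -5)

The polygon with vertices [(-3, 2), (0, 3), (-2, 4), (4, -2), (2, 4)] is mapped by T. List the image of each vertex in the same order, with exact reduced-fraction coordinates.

T1 rotate counter-clockwise with cos θ = -5/13, sin θ = 12/13: (-3, 2) → (-9/13, -46/13); (0, 3) → (-36/13, -15/13); (-2, 4) → (-38/13, -44/13); (4, -2) → (4/13, 58/13); (2, 4) → (-58/13, 4/13)
T2 translate by (-6, -5): (-9/13, -46/13) → (-87/13, -111/13); (-36/13, -15/13) → (-114/13, -80/13); (-38/13, -44/13) → (-116/13, -109/13); (4/13, 58/13) → (-74/13, -7/13); (-58/13, 4/13) → (-136/13, -61/13)
T3 scale by (-1, -3): (-87/13, -111/13) → (87/13, 333/13); (-114/13, -80/13) → (114/13, 240/13); (-116/13, -109/13) → (116/13, 327/13); (-74/13, -7/13) → (74/13, 21/13); (-136/13, -61/13) → (136/13, 183/13)
T4 shear: y ← y + 1·x: (87/13, 333/13) → (87/13, 420/13); (114/13, 240/13) → (114/13, 354/13); (116/13, 327/13) → (116/13, 443/13); (74/13, 21/13) → (74/13, 95/13); (136/13, 183/13) → (136/13, 319/13)
T5 scale by (3/2, 3/2): (87/13, 420/13) → (261/26, 630/13); (114/13, 354/13) → (171/13, 531/13); (116/13, 443/13) → (174/13, 1329/26); (74/13, 95/13) → (111/13, 285/26); (136/13, 319/13) → (204/13, 957/26)
T6 translate by (2, -5): (261/26, 630/13) → (313/26, 565/13); (171/13, 531/13) → (197/13, 466/13); (174/13, 1329/26) → (200/13, 1199/26); (111/13, 285/26) → (137/13, 155/26); (204/13, 957/26) → (230/13, 827/26)

image vertices: (313/26, 565/13), (197/13, 466/13), (200/13, 1199/26), (137/13, 155/26), (230/13, 827/26)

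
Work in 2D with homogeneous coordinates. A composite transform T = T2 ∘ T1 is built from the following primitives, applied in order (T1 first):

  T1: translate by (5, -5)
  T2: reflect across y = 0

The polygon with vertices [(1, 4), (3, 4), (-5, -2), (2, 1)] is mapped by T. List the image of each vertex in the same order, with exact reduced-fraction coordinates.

T1 translate by (5, -5): (1, 4) → (6, -1); (3, 4) → (8, -1); (-5, -2) → (0, -7); (2, 1) → (7, -4)
T2 reflect across y = 0: (6, -1) → (6, 1); (8, -1) → (8, 1); (0, -7) → (0, 7); (7, -4) → (7, 4)

image vertices: (6, 1), (8, 1), (0, 7), (7, 4)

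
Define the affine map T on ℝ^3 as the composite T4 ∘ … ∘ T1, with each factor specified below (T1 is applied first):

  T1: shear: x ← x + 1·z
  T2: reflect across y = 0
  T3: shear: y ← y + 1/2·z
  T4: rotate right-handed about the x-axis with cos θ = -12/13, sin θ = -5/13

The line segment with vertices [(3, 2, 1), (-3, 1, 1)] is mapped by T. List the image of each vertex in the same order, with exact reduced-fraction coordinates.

T1 shear: x ← x + 1·z: (3, 2, 1) → (4, 2, 1); (-3, 1, 1) → (-2, 1, 1)
T2 reflect across y = 0: (4, 2, 1) → (4, -2, 1); (-2, 1, 1) → (-2, -1, 1)
T3 shear: y ← y + 1/2·z: (4, -2, 1) → (4, -3/2, 1); (-2, -1, 1) → (-2, -1/2, 1)
T4 rotate right-handed about the x-axis with cos θ = -12/13, sin θ = -5/13: (4, -3/2, 1) → (4, 23/13, -9/26); (-2, -1/2, 1) → (-2, 11/13, -19/26)

image vertices: (4, 23/13, -9/26), (-2, 11/13, -19/26)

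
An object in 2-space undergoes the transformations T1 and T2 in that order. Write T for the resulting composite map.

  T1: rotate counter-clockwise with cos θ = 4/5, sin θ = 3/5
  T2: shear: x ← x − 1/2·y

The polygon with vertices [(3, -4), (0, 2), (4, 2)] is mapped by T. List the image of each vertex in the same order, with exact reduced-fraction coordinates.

image vertices: (11/2, -7/5), (-2, 8/5), (0, 4)

T1 rotate counter-clockwise with cos θ = 4/5, sin θ = 3/5: (3, -4) → (24/5, -7/5); (0, 2) → (-6/5, 8/5); (4, 2) → (2, 4)
T2 shear: x ← x − 1/2·y: (24/5, -7/5) → (11/2, -7/5); (-6/5, 8/5) → (-2, 8/5); (2, 4) → (0, 4)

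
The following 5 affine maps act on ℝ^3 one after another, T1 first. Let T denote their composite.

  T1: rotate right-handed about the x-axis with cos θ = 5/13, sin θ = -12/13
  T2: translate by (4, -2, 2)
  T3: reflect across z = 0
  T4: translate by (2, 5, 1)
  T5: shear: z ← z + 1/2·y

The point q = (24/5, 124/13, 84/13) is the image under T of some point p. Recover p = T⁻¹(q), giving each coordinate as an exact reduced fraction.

p = (-6/5, 5, 5)

T1 = [1 0 0 0; 0 5/13 12/13 0; 0 -12/13 5/13 0; 0 0 0 1]
T2·T1 = [1 0 0 4; 0 5/13 12/13 -2; 0 -12/13 5/13 2; 0 0 0 1]
T3·…·T1 = [1 0 0 4; 0 5/13 12/13 -2; 0 12/13 -5/13 -2; 0 0 0 1]
T4·…·T1 = [1 0 0 6; 0 5/13 12/13 3; 0 12/13 -5/13 -1; 0 0 0 1]
T5·…·T1 = [1 0 0 6; 0 5/13 12/13 3; 0 29/26 1/13 1/2; 0 0 0 1]
det M = -1; M⁻¹ = [1 0 0 -6; 0 -1/13 12/13 -3/13; 0 29/26 -5/13 -41/13; 0 0 0 1]
M⁻¹ · (24/5, 124/13, 84/13)ᵀ = (-6/5, 5, 5)ᵀ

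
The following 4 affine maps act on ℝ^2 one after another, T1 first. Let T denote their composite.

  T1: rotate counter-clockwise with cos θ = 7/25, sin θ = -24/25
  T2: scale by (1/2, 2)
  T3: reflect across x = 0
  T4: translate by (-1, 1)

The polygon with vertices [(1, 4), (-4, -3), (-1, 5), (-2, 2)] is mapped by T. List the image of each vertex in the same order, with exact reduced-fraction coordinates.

image vertices: (-153/50, 33/25), (1, 7), (-163/50, 143/25), (-42/25, 149/25)

T1 rotate counter-clockwise with cos θ = 7/25, sin θ = -24/25: (1, 4) → (103/25, 4/25); (-4, -3) → (-4, 3); (-1, 5) → (113/25, 59/25); (-2, 2) → (34/25, 62/25)
T2 scale by (1/2, 2): (103/25, 4/25) → (103/50, 8/25); (-4, 3) → (-2, 6); (113/25, 59/25) → (113/50, 118/25); (34/25, 62/25) → (17/25, 124/25)
T3 reflect across x = 0: (103/50, 8/25) → (-103/50, 8/25); (-2, 6) → (2, 6); (113/50, 118/25) → (-113/50, 118/25); (17/25, 124/25) → (-17/25, 124/25)
T4 translate by (-1, 1): (-103/50, 8/25) → (-153/50, 33/25); (2, 6) → (1, 7); (-113/50, 118/25) → (-163/50, 143/25); (-17/25, 124/25) → (-42/25, 149/25)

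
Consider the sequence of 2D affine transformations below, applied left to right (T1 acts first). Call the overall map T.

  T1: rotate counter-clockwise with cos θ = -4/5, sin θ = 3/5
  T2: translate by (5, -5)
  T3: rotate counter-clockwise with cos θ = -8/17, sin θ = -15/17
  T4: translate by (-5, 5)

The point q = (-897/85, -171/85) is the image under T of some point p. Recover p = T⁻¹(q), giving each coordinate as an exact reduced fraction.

T1 = [-4/5 -3/5 0; 3/5 -4/5 0; 0 0 1]
T2·T1 = [-4/5 -3/5 5; 3/5 -4/5 -5; 0 0 1]
T3·…·T1 = [77/85 -36/85 -115/17; 36/85 77/85 -35/17; 0 0 1]
T4·…·T1 = [77/85 -36/85 -200/17; 36/85 77/85 50/17; 0 0 1]
det M = 1; M⁻¹ = [77/85 36/85 160/17; -36/85 77/85 -130/17; 0 0 1]
M⁻¹ · (-897/85, -171/85)ᵀ = (-1, -5)ᵀ

p = (-1, -5)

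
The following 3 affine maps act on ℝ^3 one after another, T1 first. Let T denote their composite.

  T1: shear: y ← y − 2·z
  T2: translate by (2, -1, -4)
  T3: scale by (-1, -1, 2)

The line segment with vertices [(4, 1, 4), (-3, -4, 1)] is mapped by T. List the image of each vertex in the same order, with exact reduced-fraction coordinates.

image vertices: (-6, 8, 0), (1, 7, -6)

T1 shear: y ← y − 2·z: (4, 1, 4) → (4, -7, 4); (-3, -4, 1) → (-3, -6, 1)
T2 translate by (2, -1, -4): (4, -7, 4) → (6, -8, 0); (-3, -6, 1) → (-1, -7, -3)
T3 scale by (-1, -1, 2): (6, -8, 0) → (-6, 8, 0); (-1, -7, -3) → (1, 7, -6)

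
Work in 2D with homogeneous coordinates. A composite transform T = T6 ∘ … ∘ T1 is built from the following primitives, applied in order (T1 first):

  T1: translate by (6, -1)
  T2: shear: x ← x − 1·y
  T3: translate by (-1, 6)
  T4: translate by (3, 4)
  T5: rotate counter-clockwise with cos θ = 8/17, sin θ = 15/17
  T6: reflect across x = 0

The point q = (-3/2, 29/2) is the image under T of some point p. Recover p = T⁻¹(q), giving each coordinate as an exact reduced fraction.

T1 = [1 0 6; 0 1 -1; 0 0 1]
T2·T1 = [1 -1 7; 0 1 -1; 0 0 1]
T3·…·T1 = [1 -1 6; 0 1 5; 0 0 1]
T4·…·T1 = [1 -1 9; 0 1 9; 0 0 1]
T5·…·T1 = [8/17 -23/17 -63/17; 15/17 -7/17 207/17; 0 0 1]
T6·…·T1 = [-8/17 23/17 63/17; 15/17 -7/17 207/17; 0 0 1]
det M = -1; M⁻¹ = [7/17 23/17 -18; 15/17 8/17 -9; 0 0 1]
M⁻¹ · (-3/2, 29/2)ᵀ = (1, -7/2)ᵀ

p = (1, -7/2)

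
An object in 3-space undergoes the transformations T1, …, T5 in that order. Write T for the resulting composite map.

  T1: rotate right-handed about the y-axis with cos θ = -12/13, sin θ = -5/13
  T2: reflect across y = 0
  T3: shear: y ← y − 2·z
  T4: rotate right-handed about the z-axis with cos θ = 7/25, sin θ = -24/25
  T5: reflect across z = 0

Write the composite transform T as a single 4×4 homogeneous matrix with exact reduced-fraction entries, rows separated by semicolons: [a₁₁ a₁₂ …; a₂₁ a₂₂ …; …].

T1 = [-12/13 0 -5/13 0; 0 1 0 0; 5/13 0 -12/13 0; 0 0 0 1]
T2·T1 = [-12/13 0 -5/13 0; 0 -1 0 0; 5/13 0 -12/13 0; 0 0 0 1]
T3·…·T1 = [-12/13 0 -5/13 0; -10/13 -1 24/13 0; 5/13 0 -12/13 0; 0 0 0 1]
T4·…·T1 = [-324/325 -24/25 541/325 0; 218/325 -7/25 288/325 0; 5/13 0 -12/13 0; 0 0 0 1]
T5·…·T1 = [-324/325 -24/25 541/325 0; 218/325 -7/25 288/325 0; -5/13 0 12/13 0; 0 0 0 1]

T = [-324/325 -24/25 541/325 0; 218/325 -7/25 288/325 0; -5/13 0 12/13 0; 0 0 0 1]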